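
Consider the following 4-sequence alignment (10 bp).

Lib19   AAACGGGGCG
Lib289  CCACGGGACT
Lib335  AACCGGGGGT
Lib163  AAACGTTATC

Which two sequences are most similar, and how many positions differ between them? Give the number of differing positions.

3

Pairwise Hamming distances:
  Lib19 vs Lib289: 4
  Lib19 vs Lib335: 3
  Lib19 vs Lib163: 5
  Lib289 vs Lib335: 5
  Lib289 vs Lib163: 6
  Lib335 vs Lib163: 6
The smallest is 3, between Lib19 and Lib335.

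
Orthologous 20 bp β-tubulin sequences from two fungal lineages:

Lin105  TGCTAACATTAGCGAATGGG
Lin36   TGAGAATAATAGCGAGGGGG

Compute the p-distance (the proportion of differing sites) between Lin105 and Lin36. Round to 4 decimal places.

0.3000

The sequences differ at positions 3 (C/A), 4 (T/G), 7 (C/T), 9 (T/A), 16 (A/G), 17 (T/G).
There are 6 differences over 20 sites, so p = 6/20 = 0.3000.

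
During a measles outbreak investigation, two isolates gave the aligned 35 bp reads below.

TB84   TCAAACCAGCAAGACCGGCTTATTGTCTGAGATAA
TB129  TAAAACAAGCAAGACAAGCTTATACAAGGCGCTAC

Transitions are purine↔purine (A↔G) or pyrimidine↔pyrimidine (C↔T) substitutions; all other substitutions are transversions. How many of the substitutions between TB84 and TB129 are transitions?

1

Mismatches occur at site 2 (C→A, transversion), site 7 (C→A, transversion), site 16 (C→A, transversion), site 17 (G→A, transition), site 24 (T→A, transversion), site 25 (G→C, transversion), site 26 (T→A, transversion), site 27 (C→A, transversion), site 28 (T→G, transversion), site 30 (A→C, transversion), site 32 (A→C, transversion), site 35 (A→C, transversion).
Of the 12 differences, 1 transition and 11 transversions, so the answer is 1.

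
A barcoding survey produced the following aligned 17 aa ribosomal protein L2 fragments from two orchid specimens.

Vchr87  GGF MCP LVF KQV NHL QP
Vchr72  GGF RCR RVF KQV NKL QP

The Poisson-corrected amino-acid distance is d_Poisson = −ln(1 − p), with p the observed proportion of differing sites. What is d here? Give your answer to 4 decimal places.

0.2683

Differing sites — 4:M/R; 6:P/R; 7:L/R; 14:H/K.
p = 4/17 = 0.235294.
d = −ln(1 − 0.235294) = −ln(0.764706) = 0.2683.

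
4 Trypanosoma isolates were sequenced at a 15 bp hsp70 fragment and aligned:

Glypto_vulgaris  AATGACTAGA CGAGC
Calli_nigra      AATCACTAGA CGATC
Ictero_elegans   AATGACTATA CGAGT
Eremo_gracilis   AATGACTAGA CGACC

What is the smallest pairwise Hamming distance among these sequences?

Pairwise Hamming distances:
  Glypto_vulgaris vs Calli_nigra: 2
  Glypto_vulgaris vs Ictero_elegans: 2
  Glypto_vulgaris vs Eremo_gracilis: 1
  Calli_nigra vs Ictero_elegans: 4
  Calli_nigra vs Eremo_gracilis: 2
  Ictero_elegans vs Eremo_gracilis: 3
The smallest is 1, between Glypto_vulgaris and Eremo_gracilis.

1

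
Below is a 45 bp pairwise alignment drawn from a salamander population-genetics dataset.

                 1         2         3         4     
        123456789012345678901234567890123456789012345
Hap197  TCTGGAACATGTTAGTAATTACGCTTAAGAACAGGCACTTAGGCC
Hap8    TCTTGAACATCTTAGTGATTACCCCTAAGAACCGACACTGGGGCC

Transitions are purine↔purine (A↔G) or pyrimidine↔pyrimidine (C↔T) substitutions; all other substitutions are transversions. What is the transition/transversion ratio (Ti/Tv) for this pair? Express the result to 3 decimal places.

Differing sites — 4:G/T (Tv); 11:G/C (Tv); 17:A/G (Ti); 23:G/C (Tv); 25:T/C (Ti); 33:A/C (Tv); 35:G/A (Ti); 40:T/G (Tv); 41:A/G (Ti).
Of the 9 differences, 4 transitions and 5 transversions, so Ti/Tv = 4/5 = 0.800.

0.800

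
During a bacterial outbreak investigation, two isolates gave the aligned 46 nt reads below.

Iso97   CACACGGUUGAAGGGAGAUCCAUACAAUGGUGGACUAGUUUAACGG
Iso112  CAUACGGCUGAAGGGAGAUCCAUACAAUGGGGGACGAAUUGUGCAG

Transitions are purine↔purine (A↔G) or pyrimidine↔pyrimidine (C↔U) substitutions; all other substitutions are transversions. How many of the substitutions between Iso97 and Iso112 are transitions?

5

The sequences differ at positions 3 (C/U, transition), 8 (U/C, transition), 31 (U/G, transversion), 36 (U/G, transversion), 38 (G/A, transition), 41 (U/G, transversion), 42 (A/U, transversion), 43 (A/G, transition), 45 (G/A, transition).
Of the 9 differences, 5 transitions and 4 transversions, so the answer is 5.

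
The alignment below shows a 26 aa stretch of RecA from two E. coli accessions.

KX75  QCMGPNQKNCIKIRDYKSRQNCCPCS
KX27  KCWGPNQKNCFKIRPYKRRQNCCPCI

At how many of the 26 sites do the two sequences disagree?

6

Mismatches occur at site 1 (Q/K), site 3 (M/W), site 11 (I/F), site 15 (D/P), site 18 (S/R), site 26 (S/I).
That gives 6 mismatches out of 26 aligned sites, so the Hamming distance is 6.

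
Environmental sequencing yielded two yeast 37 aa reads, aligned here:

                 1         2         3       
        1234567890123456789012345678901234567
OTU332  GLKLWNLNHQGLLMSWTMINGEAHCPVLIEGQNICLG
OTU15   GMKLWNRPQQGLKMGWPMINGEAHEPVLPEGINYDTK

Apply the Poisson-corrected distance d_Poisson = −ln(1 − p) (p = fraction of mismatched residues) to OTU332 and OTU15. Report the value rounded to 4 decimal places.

Mismatches occur at site 2 (L→M), site 7 (L→R), site 8 (N→P), site 9 (H→Q), site 13 (L→K), site 15 (S→G), site 17 (T→P), site 25 (C→E), site 29 (I→P), site 32 (Q→I), site 34 (I→Y), site 35 (C→D), site 36 (L→T), site 37 (G→K).
p = 14/37 = 0.378378.
d = −ln(1 − 0.378378) = −ln(0.621622) = 0.4754.

0.4754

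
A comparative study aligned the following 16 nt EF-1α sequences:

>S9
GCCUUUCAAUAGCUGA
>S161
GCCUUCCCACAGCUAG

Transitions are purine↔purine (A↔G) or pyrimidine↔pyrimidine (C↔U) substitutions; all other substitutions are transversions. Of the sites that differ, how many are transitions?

Mismatches occur at site 6 (U/C, transition), site 8 (A/C, transversion), site 10 (U/C, transition), site 15 (G/A, transition), site 16 (A/G, transition).
Of the 5 differences, 4 transitions and 1 transversion, so the answer is 4.

4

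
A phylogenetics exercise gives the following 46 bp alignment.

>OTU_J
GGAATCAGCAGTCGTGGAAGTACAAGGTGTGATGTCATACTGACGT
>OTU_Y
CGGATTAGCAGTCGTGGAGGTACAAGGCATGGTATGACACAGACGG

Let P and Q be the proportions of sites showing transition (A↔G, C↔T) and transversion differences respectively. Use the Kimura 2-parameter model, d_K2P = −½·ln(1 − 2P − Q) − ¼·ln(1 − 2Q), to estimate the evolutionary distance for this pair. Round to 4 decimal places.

0.3330

Differing sites — 1:G/C (Tv); 3:A/G (Ti); 6:C/T (Ti); 19:A/G (Ti); 28:T/C (Ti); 29:G/A (Ti); 32:A/G (Ti); 34:G/A (Ti); 36:C/G (Tv); 38:T/C (Ti); 41:T/A (Tv); 46:T/G (Tv).
Of the 12 differences, 8 transitions and 4 transversions over 46 sites: P = 8/46 = 0.173913, Q = 4/46 = 0.086957.
d = −0.5·ln(0.565217) − 0.25·ln(0.826086) = −0.5·(-0.570546) − 0.25·(-0.191056) = 0.3330.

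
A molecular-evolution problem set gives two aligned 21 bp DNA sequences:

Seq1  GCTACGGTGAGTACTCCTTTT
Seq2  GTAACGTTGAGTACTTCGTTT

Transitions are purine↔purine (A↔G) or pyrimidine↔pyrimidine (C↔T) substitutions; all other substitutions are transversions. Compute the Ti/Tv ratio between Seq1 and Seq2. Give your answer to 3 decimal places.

0.667

Differing sites — 2:C/T (Ti); 3:T/A (Tv); 7:G/T (Tv); 16:C/T (Ti); 18:T/G (Tv).
Of the 5 differences, 2 transitions and 3 transversions, so Ti/Tv = 2/3 = 0.667.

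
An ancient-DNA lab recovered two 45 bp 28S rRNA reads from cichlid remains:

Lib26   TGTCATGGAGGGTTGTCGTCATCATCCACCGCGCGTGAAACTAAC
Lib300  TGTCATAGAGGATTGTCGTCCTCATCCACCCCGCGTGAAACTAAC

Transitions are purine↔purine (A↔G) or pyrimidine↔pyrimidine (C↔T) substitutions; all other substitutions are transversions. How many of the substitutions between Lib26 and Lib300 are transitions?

2

Differing sites — 7:G/A (Ti); 12:G/A (Ti); 21:A/C (Tv); 31:G/C (Tv).
Of the 4 differences, 2 transitions and 2 transversions, so the answer is 2.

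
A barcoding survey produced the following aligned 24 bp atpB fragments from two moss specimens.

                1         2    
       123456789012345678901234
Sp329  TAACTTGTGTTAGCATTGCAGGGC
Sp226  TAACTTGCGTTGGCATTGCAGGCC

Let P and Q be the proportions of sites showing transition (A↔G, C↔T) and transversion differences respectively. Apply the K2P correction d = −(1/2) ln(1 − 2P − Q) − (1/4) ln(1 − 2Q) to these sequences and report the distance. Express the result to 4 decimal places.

0.1386

Differing sites — 8:T/C (Ti); 12:A/G (Ti); 23:G/C (Tv).
Of the 3 differences, 2 transitions and 1 transversion over 24 sites: P = 2/24 = 0.083333, Q = 1/24 = 0.041667.
d = −0.5·ln(0.791667) − 0.25·ln(0.916666) = −0.5·(-0.233614) − 0.25·(-0.087012) = 0.1386.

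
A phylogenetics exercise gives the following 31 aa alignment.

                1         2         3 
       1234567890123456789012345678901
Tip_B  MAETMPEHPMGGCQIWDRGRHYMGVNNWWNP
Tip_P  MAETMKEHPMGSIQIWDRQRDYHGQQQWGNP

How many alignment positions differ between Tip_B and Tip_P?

The sequences differ at positions 6 (P/K), 12 (G/S), 13 (C/I), 19 (G/Q), 21 (H/D), 23 (M/H), 25 (V/Q), 26 (N/Q), 27 (N/Q), 29 (W/G).
That gives 10 mismatches out of 31 aligned sites, so the Hamming distance is 10.

10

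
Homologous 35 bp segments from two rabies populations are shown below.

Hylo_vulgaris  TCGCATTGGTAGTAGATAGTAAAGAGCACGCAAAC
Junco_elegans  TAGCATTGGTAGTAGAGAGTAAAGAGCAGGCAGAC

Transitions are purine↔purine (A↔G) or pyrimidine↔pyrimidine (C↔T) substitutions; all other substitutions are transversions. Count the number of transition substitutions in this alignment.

Differing sites — 2:C/A (Tv); 17:T/G (Tv); 29:C/G (Tv); 33:A/G (Ti).
Of the 4 differences, 1 transition and 3 transversions, so the answer is 1.

1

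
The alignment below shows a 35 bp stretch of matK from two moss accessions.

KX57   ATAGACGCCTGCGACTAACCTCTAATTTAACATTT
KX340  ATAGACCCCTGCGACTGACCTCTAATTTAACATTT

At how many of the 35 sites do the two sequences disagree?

Differing sites — 7:G/C; 17:A/G.
That gives 2 mismatches out of 35 aligned sites, so the Hamming distance is 2.

2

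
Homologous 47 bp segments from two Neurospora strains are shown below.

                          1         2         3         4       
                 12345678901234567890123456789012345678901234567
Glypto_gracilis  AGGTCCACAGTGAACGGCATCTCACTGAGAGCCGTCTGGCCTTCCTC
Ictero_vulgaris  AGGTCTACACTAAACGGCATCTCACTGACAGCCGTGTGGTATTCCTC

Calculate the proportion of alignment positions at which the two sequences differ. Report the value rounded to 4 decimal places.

0.1489

Differing sites — 6:C/T; 10:G/C; 12:G/A; 29:G/C; 36:C/G; 40:C/T; 41:C/A.
There are 7 differences over 47 sites, so p = 7/47 = 0.1489.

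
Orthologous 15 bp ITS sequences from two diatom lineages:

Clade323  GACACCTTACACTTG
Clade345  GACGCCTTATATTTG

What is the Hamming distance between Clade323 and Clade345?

The sequences differ at positions 4 (A/G), 10 (C/T), 12 (C/T).
That gives 3 mismatches out of 15 aligned sites, so the Hamming distance is 3.

3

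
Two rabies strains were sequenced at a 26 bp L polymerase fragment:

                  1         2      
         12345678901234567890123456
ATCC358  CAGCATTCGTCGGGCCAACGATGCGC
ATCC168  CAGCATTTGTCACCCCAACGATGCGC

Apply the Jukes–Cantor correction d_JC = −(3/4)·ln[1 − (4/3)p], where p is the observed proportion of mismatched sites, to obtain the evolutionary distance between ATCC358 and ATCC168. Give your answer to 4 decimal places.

0.1722

Differing sites — 8:C/T; 12:G/A; 13:G/C; 14:G/C.
p = 4/26 = 0.153846.
d = −0.75 · ln(1 − (4/3)·0.153846) = −0.75 · ln(0.794872) = −0.75 · (-0.229574) = 0.1722.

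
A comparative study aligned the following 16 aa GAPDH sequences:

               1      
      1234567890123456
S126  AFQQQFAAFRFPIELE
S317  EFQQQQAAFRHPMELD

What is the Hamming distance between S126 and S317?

Mismatches occur at site 1 (A↔E), site 6 (F↔Q), site 11 (F↔H), site 13 (I↔M), site 16 (E↔D).
That gives 5 mismatches out of 16 aligned sites, so the Hamming distance is 5.

5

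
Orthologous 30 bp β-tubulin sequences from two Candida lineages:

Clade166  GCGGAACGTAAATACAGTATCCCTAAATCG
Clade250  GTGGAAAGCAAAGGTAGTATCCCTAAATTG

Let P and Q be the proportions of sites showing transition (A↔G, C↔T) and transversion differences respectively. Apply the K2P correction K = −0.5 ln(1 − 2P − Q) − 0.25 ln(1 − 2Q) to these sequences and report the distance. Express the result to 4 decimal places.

0.2912

The sequences differ at positions 2 (C/T, transition), 7 (C/A, transversion), 9 (T/C, transition), 13 (T/G, transversion), 14 (A/G, transition), 15 (C/T, transition), 29 (C/T, transition).
Of the 7 differences, 5 transitions and 2 transversions over 30 sites: P = 5/30 = 0.166667, Q = 2/30 = 0.066667.
d = −0.5·ln(0.599999) − 0.25·ln(0.866666) = −0.5·(-0.510827) − 0.25·(-0.143102) = 0.2912.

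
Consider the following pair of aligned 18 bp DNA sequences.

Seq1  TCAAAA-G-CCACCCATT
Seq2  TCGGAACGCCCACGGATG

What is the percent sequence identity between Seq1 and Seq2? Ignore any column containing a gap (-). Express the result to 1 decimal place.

Excluding the 2 gap columns leaves 16 comparable sites.
Mismatches occur at site 3 (A→G), site 4 (A→G), site 14 (C→G), site 15 (C→G), site 18 (T→G).
11 of the 16 comparable sites match, so the percent identity is 11/16 × 100 = 68.8%.

68.8%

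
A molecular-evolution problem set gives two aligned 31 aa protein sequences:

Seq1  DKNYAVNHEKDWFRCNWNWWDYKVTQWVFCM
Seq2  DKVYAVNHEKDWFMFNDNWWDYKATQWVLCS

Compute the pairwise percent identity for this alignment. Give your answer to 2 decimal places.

77.42%

The sequences differ at positions 3 (N/V), 14 (R/M), 15 (C/F), 17 (W/D), 24 (V/A), 29 (F/L), 31 (M/S).
24 of the 31 sites match, so the percent identity is 24/31 × 100 = 77.42%.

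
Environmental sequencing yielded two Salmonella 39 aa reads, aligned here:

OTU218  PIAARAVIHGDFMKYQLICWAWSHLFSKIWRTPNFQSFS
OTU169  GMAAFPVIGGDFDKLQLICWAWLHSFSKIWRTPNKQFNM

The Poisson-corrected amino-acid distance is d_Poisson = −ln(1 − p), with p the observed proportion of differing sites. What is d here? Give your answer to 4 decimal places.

Differing sites — 1:P/G; 2:I/M; 5:R/F; 6:A/P; 9:H/G; 13:M/D; 15:Y/L; 23:S/L; 25:L/S; 35:F/K; 37:S/F; 38:F/N; 39:S/M.
p = 13/39 = 0.333333.
d = −ln(1 − 0.333333) = −ln(0.666667) = 0.4055.

0.4055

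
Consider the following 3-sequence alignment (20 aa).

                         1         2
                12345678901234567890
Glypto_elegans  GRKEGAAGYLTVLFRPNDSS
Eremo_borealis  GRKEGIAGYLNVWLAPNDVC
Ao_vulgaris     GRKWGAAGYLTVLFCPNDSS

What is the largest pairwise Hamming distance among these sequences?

8

Pairwise Hamming distances:
  Glypto_elegans vs Eremo_borealis: 7
  Glypto_elegans vs Ao_vulgaris: 2
  Eremo_borealis vs Ao_vulgaris: 8
The largest is 8, between Eremo_borealis and Ao_vulgaris.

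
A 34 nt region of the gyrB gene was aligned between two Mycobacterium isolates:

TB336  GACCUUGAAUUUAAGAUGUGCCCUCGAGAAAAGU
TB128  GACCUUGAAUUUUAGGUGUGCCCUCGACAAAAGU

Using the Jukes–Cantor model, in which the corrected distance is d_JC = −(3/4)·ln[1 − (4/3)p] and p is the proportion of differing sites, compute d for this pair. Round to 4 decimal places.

0.0939

Differing sites — 13:A/U; 16:A/G; 28:G/C.
p = 3/34 = 0.088235.
d = −0.75 · ln(1 − (4/3)·0.088235) = −0.75 · ln(0.882353) = −0.75 · (-0.125163) = 0.0939.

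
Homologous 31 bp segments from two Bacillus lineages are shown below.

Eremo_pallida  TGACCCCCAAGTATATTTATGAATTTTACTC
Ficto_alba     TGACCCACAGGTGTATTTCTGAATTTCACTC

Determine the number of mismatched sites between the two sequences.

Differing sites — 7:C/A; 10:A/G; 13:A/G; 19:A/C; 27:T/C.
That gives 5 mismatches out of 31 aligned sites, so the Hamming distance is 5.

5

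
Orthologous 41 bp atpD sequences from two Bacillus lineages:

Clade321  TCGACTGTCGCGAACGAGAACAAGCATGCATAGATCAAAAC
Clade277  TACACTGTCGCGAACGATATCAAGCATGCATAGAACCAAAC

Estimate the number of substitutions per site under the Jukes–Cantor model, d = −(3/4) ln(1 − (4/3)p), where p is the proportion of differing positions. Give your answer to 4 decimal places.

The sequences differ at positions 2 (C/A), 3 (G/C), 18 (G/T), 20 (A/T), 35 (T/A), 37 (A/C).
p = 6/41 = 0.146341.
d = −0.75 · ln(1 − (4/3)·0.146341) = −0.75 · ln(0.804879) = −0.75 · (-0.217063) = 0.1628.

0.1628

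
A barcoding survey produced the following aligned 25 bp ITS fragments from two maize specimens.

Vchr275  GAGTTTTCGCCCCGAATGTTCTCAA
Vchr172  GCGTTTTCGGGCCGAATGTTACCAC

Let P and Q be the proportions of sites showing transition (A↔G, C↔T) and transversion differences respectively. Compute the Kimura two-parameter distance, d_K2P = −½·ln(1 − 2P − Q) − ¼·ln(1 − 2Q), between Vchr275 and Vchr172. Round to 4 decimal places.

0.2920

Mismatches occur at site 2 (A/C, transversion), site 10 (C/G, transversion), site 11 (C/G, transversion), site 21 (C/A, transversion), site 22 (T/C, transition), site 25 (A/C, transversion).
Of the 6 differences, 1 transition and 5 transversions over 25 sites: P = 1/25 = 0.040000, Q = 5/25 = 0.200000.
d = −0.5·ln(0.720000) − 0.25·ln(0.600000) = −0.5·(-0.328504) − 0.25·(-0.510826) = 0.2920.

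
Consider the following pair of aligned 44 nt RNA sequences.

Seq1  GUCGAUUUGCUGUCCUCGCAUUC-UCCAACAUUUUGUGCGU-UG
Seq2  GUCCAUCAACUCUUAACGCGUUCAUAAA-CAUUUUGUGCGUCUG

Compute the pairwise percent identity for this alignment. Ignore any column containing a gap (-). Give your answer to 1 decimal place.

73.2%

Excluding the 3 gap columns leaves 41 comparable sites.
The sequences differ at positions 4 (G/C), 7 (U/C), 8 (U/A), 9 (G/A), 12 (G/C), 14 (C/U), 15 (C/A), 16 (U/A), 20 (A/G), 26 (C/A), 27 (C/A).
30 of the 41 comparable sites match, so the percent identity is 30/41 × 100 = 73.2%.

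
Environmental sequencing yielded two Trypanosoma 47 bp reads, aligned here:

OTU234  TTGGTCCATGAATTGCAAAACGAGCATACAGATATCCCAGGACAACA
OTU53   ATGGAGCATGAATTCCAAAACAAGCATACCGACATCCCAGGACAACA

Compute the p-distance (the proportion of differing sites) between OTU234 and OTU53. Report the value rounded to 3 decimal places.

Differing sites — 1:T/A; 5:T/A; 6:C/G; 15:G/C; 22:G/A; 30:A/C; 33:T/C.
There are 7 differences over 47 sites, so p = 7/47 = 0.149.

0.149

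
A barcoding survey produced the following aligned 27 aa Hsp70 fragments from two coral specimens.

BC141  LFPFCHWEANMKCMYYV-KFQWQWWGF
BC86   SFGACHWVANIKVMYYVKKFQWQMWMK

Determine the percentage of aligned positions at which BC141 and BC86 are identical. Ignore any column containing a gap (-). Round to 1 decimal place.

Excluding the 1 gap column leaves 26 comparable sites.
The sequences differ at positions 1 (L/S), 3 (P/G), 4 (F/A), 8 (E/V), 11 (M/I), 13 (C/V), 24 (W/M), 26 (G/M), 27 (F/K).
17 of the 26 comparable sites match, so the percent identity is 17/26 × 100 = 65.4%.

65.4%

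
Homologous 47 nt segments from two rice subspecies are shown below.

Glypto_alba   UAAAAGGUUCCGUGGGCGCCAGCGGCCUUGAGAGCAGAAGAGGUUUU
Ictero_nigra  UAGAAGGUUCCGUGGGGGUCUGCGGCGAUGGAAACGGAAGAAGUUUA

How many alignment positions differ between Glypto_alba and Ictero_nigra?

12

The sequences differ at positions 3 (A/G), 17 (C/G), 19 (C/U), 21 (A/U), 27 (C/G), 28 (U/A), 31 (A/G), 32 (G/A), 34 (G/A), 36 (A/G), 42 (G/A), 47 (U/A).
That gives 12 mismatches out of 47 aligned sites, so the Hamming distance is 12.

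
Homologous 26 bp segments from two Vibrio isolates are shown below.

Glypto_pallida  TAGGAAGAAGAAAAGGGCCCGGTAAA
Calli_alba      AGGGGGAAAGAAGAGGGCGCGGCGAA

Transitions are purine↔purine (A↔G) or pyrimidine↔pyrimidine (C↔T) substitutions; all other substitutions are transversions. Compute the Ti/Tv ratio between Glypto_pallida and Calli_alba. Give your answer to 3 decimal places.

3.500

Differing sites — 1:T/A (Tv); 2:A/G (Ti); 5:A/G (Ti); 6:A/G (Ti); 7:G/A (Ti); 13:A/G (Ti); 19:C/G (Tv); 23:T/C (Ti); 24:A/G (Ti).
Of the 9 differences, 7 transitions and 2 transversions, so Ti/Tv = 7/2 = 3.500.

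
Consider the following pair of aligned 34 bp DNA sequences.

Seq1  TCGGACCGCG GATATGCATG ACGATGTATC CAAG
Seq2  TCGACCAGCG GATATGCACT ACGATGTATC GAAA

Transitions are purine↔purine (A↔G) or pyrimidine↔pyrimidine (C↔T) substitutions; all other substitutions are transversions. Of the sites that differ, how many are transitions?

The sequences differ at positions 4 (G/A, transition), 5 (A/C, transversion), 7 (C/A, transversion), 19 (T/C, transition), 20 (G/T, transversion), 31 (C/G, transversion), 34 (G/A, transition).
Of the 7 differences, 3 transitions and 4 transversions, so the answer is 3.

3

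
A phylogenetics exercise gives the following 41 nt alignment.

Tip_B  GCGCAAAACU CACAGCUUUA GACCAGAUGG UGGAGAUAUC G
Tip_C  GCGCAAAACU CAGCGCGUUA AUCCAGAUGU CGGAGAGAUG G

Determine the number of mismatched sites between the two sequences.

Differing sites — 13:C/G; 14:A/C; 17:U/G; 21:G/A; 22:A/U; 30:G/U; 31:U/C; 37:U/G; 40:C/G.
That gives 9 mismatches out of 41 aligned sites, so the Hamming distance is 9.

9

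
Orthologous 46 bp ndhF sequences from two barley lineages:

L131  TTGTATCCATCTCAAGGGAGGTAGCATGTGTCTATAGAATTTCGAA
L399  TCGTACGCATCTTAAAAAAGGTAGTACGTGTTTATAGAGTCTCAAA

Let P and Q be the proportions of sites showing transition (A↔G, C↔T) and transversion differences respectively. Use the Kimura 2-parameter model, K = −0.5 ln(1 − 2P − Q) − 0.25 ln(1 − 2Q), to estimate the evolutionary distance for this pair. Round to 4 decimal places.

0.4032

The sequences differ at positions 2 (T/C, transition), 6 (T/C, transition), 7 (C/G, transversion), 13 (C/T, transition), 16 (G/A, transition), 17 (G/A, transition), 18 (G/A, transition), 25 (C/T, transition), 27 (T/C, transition), 32 (C/T, transition), 39 (A/G, transition), 41 (T/C, transition), 44 (G/A, transition).
Of the 13 differences, 12 transitions and 1 transversion over 46 sites: P = 12/46 = 0.260870, Q = 1/46 = 0.021739.
d = −0.5·ln(0.456521) − 0.25·ln(0.956522) = −0.5·(-0.784121) − 0.25·(-0.044451) = 0.4032.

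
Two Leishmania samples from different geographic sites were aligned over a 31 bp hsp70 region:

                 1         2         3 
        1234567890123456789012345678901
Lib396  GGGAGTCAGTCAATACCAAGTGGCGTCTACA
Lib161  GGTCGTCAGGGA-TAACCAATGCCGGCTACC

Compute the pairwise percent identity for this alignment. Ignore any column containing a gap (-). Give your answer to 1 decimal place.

Excluding the 1 gap column leaves 30 comparable sites.
The sequences differ at positions 3 (G/T), 4 (A/C), 10 (T/G), 11 (C/G), 16 (C/A), 18 (A/C), 20 (G/A), 23 (G/C), 26 (T/G), 31 (A/C).
20 of the 30 comparable sites match, so the percent identity is 20/30 × 100 = 66.7%.

66.7%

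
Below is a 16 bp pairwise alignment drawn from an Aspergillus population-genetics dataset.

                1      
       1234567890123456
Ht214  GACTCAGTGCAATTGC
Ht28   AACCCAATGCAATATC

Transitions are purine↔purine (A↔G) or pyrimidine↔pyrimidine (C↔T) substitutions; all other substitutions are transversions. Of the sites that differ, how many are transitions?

3

Mismatches occur at site 1 (G/A, transition), site 4 (T/C, transition), site 7 (G/A, transition), site 14 (T/A, transversion), site 15 (G/T, transversion).
Of the 5 differences, 3 transitions and 2 transversions, so the answer is 3.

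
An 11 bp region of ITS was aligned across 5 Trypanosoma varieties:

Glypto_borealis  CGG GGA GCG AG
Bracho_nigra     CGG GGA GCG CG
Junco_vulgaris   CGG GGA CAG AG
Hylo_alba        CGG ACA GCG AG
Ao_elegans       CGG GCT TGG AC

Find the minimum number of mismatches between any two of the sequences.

Pairwise Hamming distances:
  Glypto_borealis vs Bracho_nigra: 1
  Glypto_borealis vs Junco_vulgaris: 2
  Glypto_borealis vs Hylo_alba: 2
  Glypto_borealis vs Ao_elegans: 5
  Bracho_nigra vs Junco_vulgaris: 3
  Bracho_nigra vs Hylo_alba: 3
  Bracho_nigra vs Ao_elegans: 6
  Junco_vulgaris vs Hylo_alba: 4
  Junco_vulgaris vs Ao_elegans: 5
  Hylo_alba vs Ao_elegans: 5
The smallest is 1, between Glypto_borealis and Bracho_nigra.

1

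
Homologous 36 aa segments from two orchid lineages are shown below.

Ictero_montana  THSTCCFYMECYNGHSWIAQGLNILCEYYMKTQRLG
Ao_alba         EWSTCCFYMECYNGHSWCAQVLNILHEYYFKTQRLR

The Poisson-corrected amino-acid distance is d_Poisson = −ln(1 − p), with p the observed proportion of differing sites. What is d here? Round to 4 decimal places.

0.2162

The sequences differ at positions 1 (T/E), 2 (H/W), 18 (I/C), 21 (G/V), 26 (C/H), 30 (M/F), 36 (G/R).
p = 7/36 = 0.194444.
d = −ln(1 − 0.194444) = −ln(0.805556) = 0.2162.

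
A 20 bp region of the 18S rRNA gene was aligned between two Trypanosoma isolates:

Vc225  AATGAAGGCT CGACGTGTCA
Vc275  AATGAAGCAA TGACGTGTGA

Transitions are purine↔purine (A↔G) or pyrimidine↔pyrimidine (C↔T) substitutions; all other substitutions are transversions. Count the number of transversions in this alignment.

Mismatches occur at site 8 (G↔C, transversion), site 9 (C↔A, transversion), site 10 (T↔A, transversion), site 11 (C↔T, transition), site 19 (C↔G, transversion).
Of the 5 differences, 1 transition and 4 transversions, so the answer is 4.

4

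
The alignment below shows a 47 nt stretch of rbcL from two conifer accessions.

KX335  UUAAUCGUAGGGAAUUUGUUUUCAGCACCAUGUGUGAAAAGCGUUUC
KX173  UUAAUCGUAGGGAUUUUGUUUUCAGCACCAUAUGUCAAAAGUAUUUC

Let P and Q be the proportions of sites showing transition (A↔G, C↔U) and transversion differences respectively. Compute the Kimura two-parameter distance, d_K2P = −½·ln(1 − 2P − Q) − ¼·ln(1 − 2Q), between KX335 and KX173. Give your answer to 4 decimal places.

0.1155

Differing sites — 14:A/U (Tv); 32:G/A (Ti); 36:G/C (Tv); 42:C/U (Ti); 43:G/A (Ti).
Of the 5 differences, 3 transitions and 2 transversions over 47 sites: P = 3/47 = 0.063830, Q = 2/47 = 0.042553.
d = −0.5·ln(0.829787) − 0.25·ln(0.914894) = −0.5·(-0.186586) − 0.25·(-0.088947) = 0.1155.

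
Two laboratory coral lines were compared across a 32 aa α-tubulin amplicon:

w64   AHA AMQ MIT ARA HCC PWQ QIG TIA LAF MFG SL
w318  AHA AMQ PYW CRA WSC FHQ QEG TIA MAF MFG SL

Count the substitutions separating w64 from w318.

10

Differing sites — 7:M/P; 8:I/Y; 9:T/W; 10:A/C; 13:H/W; 14:C/S; 16:P/F; 17:W/H; 20:I/E; 25:L/M.
That gives 10 mismatches out of 32 aligned sites, so the Hamming distance is 10.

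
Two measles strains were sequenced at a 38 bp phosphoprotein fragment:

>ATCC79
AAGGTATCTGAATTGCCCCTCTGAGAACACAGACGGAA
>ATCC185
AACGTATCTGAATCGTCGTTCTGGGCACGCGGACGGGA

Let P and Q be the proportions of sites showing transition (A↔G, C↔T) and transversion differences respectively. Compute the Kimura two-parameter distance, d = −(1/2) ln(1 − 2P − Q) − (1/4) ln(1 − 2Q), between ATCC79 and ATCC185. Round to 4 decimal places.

Differing sites — 3:G/C (Tv); 14:T/C (Ti); 16:C/T (Ti); 18:C/G (Tv); 19:C/T (Ti); 24:A/G (Ti); 26:A/C (Tv); 29:A/G (Ti); 31:A/G (Ti); 37:A/G (Ti).
Of the 10 differences, 7 transitions and 3 transversions over 38 sites: P = 7/38 = 0.184211, Q = 3/38 = 0.078947.
d = −0.5·ln(0.552631) − 0.25·ln(0.842106) = −0.5·(-0.593065) − 0.25·(-0.171849) = 0.3395.

0.3395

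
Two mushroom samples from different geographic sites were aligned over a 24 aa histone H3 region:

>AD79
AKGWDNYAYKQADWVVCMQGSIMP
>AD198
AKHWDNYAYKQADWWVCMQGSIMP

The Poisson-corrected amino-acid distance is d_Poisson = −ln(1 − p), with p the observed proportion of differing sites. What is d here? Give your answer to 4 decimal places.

0.0870

Mismatches occur at site 3 (G↔H), site 15 (V↔W).
p = 2/24 = 0.083333.
d = −ln(1 − 0.083333) = −ln(0.916667) = 0.0870.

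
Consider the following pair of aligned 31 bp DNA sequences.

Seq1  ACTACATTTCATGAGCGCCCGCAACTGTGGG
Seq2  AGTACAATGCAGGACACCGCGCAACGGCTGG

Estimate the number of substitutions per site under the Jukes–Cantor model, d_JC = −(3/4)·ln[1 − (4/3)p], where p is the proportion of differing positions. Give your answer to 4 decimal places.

0.4806

The sequences differ at positions 2 (C/G), 7 (T/A), 9 (T/G), 12 (T/G), 15 (G/C), 16 (C/A), 17 (G/C), 19 (C/G), 26 (T/G), 28 (T/C), 29 (G/T).
p = 11/31 = 0.354839.
d = −0.75 · ln(1 − (4/3)·0.354839) = −0.75 · ln(0.526881) = −0.75 · (-0.640781) = 0.4806.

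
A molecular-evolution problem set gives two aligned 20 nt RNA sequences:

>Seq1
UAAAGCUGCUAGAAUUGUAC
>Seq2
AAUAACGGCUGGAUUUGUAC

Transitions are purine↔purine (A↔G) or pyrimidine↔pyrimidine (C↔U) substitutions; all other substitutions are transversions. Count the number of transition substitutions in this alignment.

Mismatches occur at site 1 (U→A, transversion), site 3 (A→U, transversion), site 5 (G→A, transition), site 7 (U→G, transversion), site 11 (A→G, transition), site 14 (A→U, transversion).
Of the 6 differences, 2 transitions and 4 transversions, so the answer is 2.

2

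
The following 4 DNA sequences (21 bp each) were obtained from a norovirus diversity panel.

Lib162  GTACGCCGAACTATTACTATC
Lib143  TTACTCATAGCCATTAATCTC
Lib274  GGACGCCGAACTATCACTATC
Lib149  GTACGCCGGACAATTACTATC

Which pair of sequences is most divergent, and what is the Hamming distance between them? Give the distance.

10

Pairwise Hamming distances:
  Lib162 vs Lib143: 8
  Lib162 vs Lib274: 2
  Lib162 vs Lib149: 2
  Lib143 vs Lib274: 10
  Lib143 vs Lib149: 9
  Lib274 vs Lib149: 4
The largest is 10, between Lib143 and Lib274.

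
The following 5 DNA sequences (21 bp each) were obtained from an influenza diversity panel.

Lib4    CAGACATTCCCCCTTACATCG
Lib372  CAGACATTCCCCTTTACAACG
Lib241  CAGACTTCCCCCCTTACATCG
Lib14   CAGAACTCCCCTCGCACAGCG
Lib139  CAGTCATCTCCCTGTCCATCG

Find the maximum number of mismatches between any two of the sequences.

9

Pairwise Hamming distances:
  Lib4 vs Lib372: 2
  Lib4 vs Lib241: 2
  Lib4 vs Lib14: 7
  Lib4 vs Lib139: 6
  Lib372 vs Lib241: 4
  Lib372 vs Lib14: 8
  Lib372 vs Lib139: 6
  Lib241 vs Lib14: 6
  Lib241 vs Lib139: 6
  Lib14 vs Lib139: 9
The largest is 9, between Lib14 and Lib139.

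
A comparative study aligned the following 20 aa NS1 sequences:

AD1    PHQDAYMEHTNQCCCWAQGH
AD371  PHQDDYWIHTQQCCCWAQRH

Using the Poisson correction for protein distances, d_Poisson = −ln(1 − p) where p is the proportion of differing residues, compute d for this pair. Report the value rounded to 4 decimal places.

0.2877

The sequences differ at positions 5 (A/D), 7 (M/W), 8 (E/I), 11 (N/Q), 19 (G/R).
p = 5/20 = 0.250000.
d = −ln(1 − 0.250000) = −ln(0.750000) = 0.2877.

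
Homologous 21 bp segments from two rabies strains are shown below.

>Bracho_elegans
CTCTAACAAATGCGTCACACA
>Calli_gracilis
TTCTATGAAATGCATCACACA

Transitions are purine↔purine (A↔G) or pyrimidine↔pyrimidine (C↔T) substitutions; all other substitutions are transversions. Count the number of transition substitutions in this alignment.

2

Mismatches occur at site 1 (C/T, transition), site 6 (A/T, transversion), site 7 (C/G, transversion), site 14 (G/A, transition).
Of the 4 differences, 2 transitions and 2 transversions, so the answer is 2.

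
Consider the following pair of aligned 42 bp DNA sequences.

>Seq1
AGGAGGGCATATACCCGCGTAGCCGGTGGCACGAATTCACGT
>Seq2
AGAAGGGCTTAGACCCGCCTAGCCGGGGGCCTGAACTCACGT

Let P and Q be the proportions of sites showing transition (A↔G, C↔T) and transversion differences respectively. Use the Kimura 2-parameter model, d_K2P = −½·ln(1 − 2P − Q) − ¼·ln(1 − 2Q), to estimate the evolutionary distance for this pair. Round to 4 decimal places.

0.2198

The sequences differ at positions 3 (G/A, transition), 9 (A/T, transversion), 12 (T/G, transversion), 19 (G/C, transversion), 27 (T/G, transversion), 31 (A/C, transversion), 32 (C/T, transition), 36 (T/C, transition).
Of the 8 differences, 3 transitions and 5 transversions over 42 sites: P = 3/42 = 0.071429, Q = 5/42 = 0.119048.
d = −0.5·ln(0.738094) − 0.25·ln(0.761904) = −0.5·(-0.303684) − 0.25·(-0.271935) = 0.2198.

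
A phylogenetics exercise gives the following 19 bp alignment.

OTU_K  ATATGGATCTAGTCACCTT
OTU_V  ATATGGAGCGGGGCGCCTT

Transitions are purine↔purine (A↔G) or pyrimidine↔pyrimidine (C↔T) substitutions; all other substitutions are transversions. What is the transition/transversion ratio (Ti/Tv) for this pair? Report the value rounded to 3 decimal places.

Mismatches occur at site 8 (T↔G, transversion), site 10 (T↔G, transversion), site 11 (A↔G, transition), site 13 (T↔G, transversion), site 15 (A↔G, transition).
Of the 5 differences, 2 transitions and 3 transversions, so Ti/Tv = 2/3 = 0.667.

0.667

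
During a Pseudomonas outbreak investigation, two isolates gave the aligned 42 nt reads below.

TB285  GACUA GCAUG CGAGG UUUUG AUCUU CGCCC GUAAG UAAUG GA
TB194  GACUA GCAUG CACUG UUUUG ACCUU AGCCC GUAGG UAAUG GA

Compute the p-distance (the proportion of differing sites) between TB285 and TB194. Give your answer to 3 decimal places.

0.143

Differing sites — 12:G/A; 13:A/C; 14:G/U; 22:U/C; 26:C/A; 34:A/G.
There are 6 differences over 42 sites, so p = 6/42 = 0.143.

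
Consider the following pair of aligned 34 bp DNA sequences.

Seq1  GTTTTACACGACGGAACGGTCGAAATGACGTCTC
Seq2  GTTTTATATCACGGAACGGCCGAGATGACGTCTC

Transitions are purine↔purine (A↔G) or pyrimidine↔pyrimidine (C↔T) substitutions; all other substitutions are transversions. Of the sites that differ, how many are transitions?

4

Mismatches occur at site 7 (C/T, transition), site 9 (C/T, transition), site 10 (G/C, transversion), site 20 (T/C, transition), site 24 (A/G, transition).
Of the 5 differences, 4 transitions and 1 transversion, so the answer is 4.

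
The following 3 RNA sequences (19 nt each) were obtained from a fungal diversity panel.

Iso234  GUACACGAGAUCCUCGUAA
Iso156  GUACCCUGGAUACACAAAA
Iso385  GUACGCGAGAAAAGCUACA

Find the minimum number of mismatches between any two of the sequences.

Pairwise Hamming distances:
  Iso234 vs Iso156: 7
  Iso234 vs Iso385: 8
  Iso156 vs Iso385: 8
The smallest is 7, between Iso234 and Iso156.

7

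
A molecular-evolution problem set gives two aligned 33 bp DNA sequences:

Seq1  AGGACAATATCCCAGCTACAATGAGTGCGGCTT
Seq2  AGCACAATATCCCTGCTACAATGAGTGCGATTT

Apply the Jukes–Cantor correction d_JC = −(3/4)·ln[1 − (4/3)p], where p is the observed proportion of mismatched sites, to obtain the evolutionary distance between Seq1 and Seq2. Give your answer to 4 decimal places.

0.1322

Differing sites — 3:G/C; 14:A/T; 30:G/A; 31:C/T.
p = 4/33 = 0.121212.
d = −0.75 · ln(1 − (4/3)·0.121212) = −0.75 · ln(0.838384) = −0.75 · (-0.176279) = 0.1322.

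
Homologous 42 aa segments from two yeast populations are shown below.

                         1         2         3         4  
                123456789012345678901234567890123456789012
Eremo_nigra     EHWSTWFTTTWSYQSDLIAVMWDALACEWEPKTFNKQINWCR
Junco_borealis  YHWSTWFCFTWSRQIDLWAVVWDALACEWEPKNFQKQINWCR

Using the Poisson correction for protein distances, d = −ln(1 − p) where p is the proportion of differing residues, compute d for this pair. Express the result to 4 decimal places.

Mismatches occur at site 1 (E/Y), site 8 (T/C), site 9 (T/F), site 13 (Y/R), site 15 (S/I), site 18 (I/W), site 21 (M/V), site 33 (T/N), site 35 (N/Q).
p = 9/42 = 0.214286.
d = −ln(1 − 0.214286) = −ln(0.785714) = 0.2412.

0.2412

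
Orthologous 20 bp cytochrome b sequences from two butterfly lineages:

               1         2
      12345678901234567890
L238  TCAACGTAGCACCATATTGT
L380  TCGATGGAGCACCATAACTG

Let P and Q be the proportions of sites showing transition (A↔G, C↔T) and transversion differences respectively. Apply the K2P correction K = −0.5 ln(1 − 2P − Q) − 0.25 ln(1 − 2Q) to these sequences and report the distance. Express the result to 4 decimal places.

0.4743

Mismatches occur at site 3 (A↔G, transition), site 5 (C↔T, transition), site 7 (T↔G, transversion), site 17 (T↔A, transversion), site 18 (T↔C, transition), site 19 (G↔T, transversion), site 20 (T↔G, transversion).
Of the 7 differences, 3 transitions and 4 transversions over 20 sites: P = 3/20 = 0.150000, Q = 4/20 = 0.200000.
d = −0.5·ln(0.500000) − 0.25·ln(0.600000) = −0.5·(-0.693147) − 0.25·(-0.510826) = 0.4743.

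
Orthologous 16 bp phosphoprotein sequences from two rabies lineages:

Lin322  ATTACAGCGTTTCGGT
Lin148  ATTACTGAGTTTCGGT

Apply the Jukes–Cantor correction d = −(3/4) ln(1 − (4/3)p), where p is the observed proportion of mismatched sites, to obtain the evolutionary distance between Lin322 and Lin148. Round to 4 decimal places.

Mismatches occur at site 6 (A/T), site 8 (C/A).
p = 2/16 = 0.125000.
d = −0.75 · ln(1 − (4/3)·0.125000) = −0.75 · ln(0.833333) = −0.75 · (-0.182322) = 0.1367.

0.1367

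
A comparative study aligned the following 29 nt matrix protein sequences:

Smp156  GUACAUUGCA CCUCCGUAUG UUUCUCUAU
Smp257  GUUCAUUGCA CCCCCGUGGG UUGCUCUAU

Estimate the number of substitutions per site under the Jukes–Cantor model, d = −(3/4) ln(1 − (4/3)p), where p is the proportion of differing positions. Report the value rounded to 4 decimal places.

The sequences differ at positions 3 (A/U), 13 (U/C), 18 (A/G), 19 (U/G), 23 (U/G).
p = 5/29 = 0.172414.
d = −0.75 · ln(1 − (4/3)·0.172414) = −0.75 · ln(0.770115) = −0.75 · (-0.261215) = 0.1959.

0.1959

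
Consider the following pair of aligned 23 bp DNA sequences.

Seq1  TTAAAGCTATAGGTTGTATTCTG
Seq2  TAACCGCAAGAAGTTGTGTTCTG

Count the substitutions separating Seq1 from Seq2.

7

The sequences differ at positions 2 (T/A), 4 (A/C), 5 (A/C), 8 (T/A), 10 (T/G), 12 (G/A), 18 (A/G).
That gives 7 mismatches out of 23 aligned sites, so the Hamming distance is 7.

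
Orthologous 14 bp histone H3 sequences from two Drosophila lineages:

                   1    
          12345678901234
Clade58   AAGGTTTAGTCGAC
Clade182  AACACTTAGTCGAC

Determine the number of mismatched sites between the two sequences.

3

Mismatches occur at site 3 (G→C), site 4 (G→A), site 5 (T→C).
That gives 3 mismatches out of 14 aligned sites, so the Hamming distance is 3.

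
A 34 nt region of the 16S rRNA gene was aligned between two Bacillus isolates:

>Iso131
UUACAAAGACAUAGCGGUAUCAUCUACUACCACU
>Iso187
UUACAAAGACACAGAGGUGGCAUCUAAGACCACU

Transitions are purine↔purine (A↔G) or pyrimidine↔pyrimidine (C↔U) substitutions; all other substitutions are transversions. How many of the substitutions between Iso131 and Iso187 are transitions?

2

Differing sites — 12:U/C (Ti); 15:C/A (Tv); 19:A/G (Ti); 20:U/G (Tv); 27:C/A (Tv); 28:U/G (Tv).
Of the 6 differences, 2 transitions and 4 transversions, so the answer is 2.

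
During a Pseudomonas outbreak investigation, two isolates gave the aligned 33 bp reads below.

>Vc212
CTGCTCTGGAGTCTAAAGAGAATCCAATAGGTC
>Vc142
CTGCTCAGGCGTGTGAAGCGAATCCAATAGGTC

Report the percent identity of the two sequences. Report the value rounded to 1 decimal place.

Mismatches occur at site 7 (T↔A), site 10 (A↔C), site 13 (C↔G), site 15 (A↔G), site 19 (A↔C).
28 of the 33 sites match, so the percent identity is 28/33 × 100 = 84.8%.

84.8%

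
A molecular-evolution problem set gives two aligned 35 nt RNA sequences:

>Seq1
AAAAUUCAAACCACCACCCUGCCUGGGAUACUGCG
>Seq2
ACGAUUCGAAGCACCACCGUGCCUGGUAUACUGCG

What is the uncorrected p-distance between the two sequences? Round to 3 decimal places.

Mismatches occur at site 2 (A/C), site 3 (A/G), site 8 (A/G), site 11 (C/G), site 19 (C/G), site 27 (G/U).
There are 6 differences over 35 sites, so p = 6/35 = 0.171.

0.171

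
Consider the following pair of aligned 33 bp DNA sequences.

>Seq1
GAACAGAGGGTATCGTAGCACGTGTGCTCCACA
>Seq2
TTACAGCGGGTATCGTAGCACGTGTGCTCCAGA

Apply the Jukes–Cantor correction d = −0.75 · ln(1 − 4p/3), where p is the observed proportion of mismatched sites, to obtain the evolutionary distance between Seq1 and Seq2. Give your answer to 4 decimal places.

0.1322

Mismatches occur at site 1 (G→T), site 2 (A→T), site 7 (A→C), site 32 (C→G).
p = 4/33 = 0.121212.
d = −0.75 · ln(1 − (4/3)·0.121212) = −0.75 · ln(0.838384) = −0.75 · (-0.176279) = 0.1322.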